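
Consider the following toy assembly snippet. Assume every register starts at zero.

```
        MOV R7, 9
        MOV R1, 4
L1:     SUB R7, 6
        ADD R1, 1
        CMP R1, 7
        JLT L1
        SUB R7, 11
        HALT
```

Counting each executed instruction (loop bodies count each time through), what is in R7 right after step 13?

R7=9
R1=4
R7=9-6=3
R1=4+1=5
CMP R1, 7  (cmp 5,7)
JLT L1: taken
R7=3-6=-3
R1=5+1=6
CMP R1, 7  (cmp 6,7)
JLT L1: taken
R7=(-3)-6=-9
R1=6+1=7
CMP R1, 7  (cmp 7,7)
After step 13: R7 = -9.

-9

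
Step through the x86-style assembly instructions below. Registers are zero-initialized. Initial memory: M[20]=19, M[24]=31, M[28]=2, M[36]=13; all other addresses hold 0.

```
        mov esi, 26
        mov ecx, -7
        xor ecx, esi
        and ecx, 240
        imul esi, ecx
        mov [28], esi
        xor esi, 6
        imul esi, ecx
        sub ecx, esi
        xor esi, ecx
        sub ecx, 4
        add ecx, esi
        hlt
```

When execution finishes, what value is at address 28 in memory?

esi=26
ecx=-7
ecx=(-7)^26=-29
ecx=(-29)&240=224
esi=26*224=5824
mov [28], esi → M[28]=5824
esi=5824^6=5830
esi=5830*224=1305920
ecx=224-1305920=-1305696
esi=1305920^(-1305696)=-288
ecx=(-1305696)-4=-1305700
ecx=(-1305700)+(-288)=-1305988
halt.

5824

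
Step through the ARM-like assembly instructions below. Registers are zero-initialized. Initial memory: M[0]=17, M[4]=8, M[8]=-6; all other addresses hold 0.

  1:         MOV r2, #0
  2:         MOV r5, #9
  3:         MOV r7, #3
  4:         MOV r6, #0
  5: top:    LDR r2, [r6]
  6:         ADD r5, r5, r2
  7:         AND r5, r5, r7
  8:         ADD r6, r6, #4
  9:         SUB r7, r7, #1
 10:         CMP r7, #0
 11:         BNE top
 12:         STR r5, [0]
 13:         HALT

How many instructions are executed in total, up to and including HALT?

r2=0
r5=9
r7=3
r6=0
r2=M[0]=17
r5=9+17=26
r5=26&3=2
r6=0+4=4
r7=3-1=2
CMP r7, #0  (cmp 2,0)
BNE top: taken
r2=M[4]=8
r5=2+8=10
r5=10&2=2
r6=4+4=8
r7=2-1=1
CMP r7, #0  (cmp 1,0)
BNE top: taken
r2=M[8]=-6
r5=2+(-6)=-4
r5=(-4)&1=0
r6=8+4=12
r7=1-1=0
CMP r7, #0  (cmp 0,0)
BNE top: not taken
STR r5, [0] → M[0]=0
halt.
Total executed instructions: 27.

27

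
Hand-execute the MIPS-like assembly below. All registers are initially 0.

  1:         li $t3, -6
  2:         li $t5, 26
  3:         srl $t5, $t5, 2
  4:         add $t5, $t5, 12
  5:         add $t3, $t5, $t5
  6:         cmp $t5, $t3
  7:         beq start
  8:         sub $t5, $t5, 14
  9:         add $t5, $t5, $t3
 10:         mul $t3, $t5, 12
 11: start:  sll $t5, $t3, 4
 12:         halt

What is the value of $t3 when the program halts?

480

$t3=-6
$t5=26
$t5=26>>2=6
$t5=6+12=18
$t3=18+18=36
cmp $t5, $t3  (cmp 18,36)
beq start: not taken
$t5=18-14=4
$t5=4+36=40
$t3=40*12=480
$t5=480<<4=7680
halt.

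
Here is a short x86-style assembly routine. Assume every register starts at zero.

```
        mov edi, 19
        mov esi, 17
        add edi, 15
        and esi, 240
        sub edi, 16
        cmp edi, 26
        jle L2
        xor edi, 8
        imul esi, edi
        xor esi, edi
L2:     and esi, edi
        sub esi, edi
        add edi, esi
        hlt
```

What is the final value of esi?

-2

after mov edi, 19: edi=19
after mov esi, 17: esi=17
after add edi, 15: edi=19+15=34
after and esi, 240: esi=17&240=16
after sub edi, 16: edi=34-16=18
cmp edi, 26  (cmp 18,26)
jle L2: taken
after and esi, edi: esi=16&18=16
after sub esi, edi: esi=16-18=-2
after add edi, esi: edi=18+(-2)=16
halt.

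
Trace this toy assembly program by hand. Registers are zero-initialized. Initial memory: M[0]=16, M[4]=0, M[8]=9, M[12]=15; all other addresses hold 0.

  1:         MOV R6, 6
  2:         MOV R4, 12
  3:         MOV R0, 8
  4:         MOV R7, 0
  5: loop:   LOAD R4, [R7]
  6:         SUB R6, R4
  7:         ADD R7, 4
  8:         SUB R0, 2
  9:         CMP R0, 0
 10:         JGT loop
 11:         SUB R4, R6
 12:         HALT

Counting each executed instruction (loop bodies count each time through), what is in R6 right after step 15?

-10

R6=6
R4=12
R0=8
R7=0
R4=M[0]=16
R6=6-16=-10
R7=0+4=4
R0=8-2=6
CMP R0, 0  (cmp 6,0)
JGT loop: taken
R4=M[4]=0
R6=(-10)-0=-10
R7=4+4=8
R0=6-2=4
CMP R0, 0  (cmp 4,0)
After step 15: R6 = -10.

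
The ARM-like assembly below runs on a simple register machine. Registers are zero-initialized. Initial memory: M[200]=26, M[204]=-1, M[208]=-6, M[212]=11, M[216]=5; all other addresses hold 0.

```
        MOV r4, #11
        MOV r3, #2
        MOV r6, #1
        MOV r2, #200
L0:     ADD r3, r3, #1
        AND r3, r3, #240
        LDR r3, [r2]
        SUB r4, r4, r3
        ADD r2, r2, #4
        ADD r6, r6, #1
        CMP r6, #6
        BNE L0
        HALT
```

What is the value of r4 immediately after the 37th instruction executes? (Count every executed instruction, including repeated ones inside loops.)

after MOV r4, #11: r4=11
after MOV r3, #2: r3=2
after MOV r6, #1: r6=1
after MOV r2, #200: r2=200
after ADD r3, r3, #1: r3=2+1=3
after AND r3, r3, #240: r3=3&240=0
after LDR r3, [r2]: r3=M[200]=26
after SUB r4, r4, r3: r4=11-26=-15
after ADD r2, r2, #4: r2=200+4=204
after ADD r6, r6, #1: r6=1+1=2
CMP r6, #6  (cmp 2,6)
BNE L0: taken
after ADD r3, r3, #1: r3=26+1=27
after AND r3, r3, #240: r3=27&240=16
after LDR r3, [r2]: r3=M[204]=-1
after SUB r4, r4, r3: r4=(-15)-(-1)=-14
after ADD r2, r2, #4: r2=204+4=208
after ADD r6, r6, #1: r6=2+1=3
CMP r6, #6  (cmp 3,6)
BNE L0: taken
after ADD r3, r3, #1: r3=(-1)+1=0
after AND r3, r3, #240: r3=0&240=0
after LDR r3, [r2]: r3=M[208]=-6
after SUB r4, r4, r3: r4=(-14)-(-6)=-8
after ADD r2, r2, #4: r2=208+4=212
after ADD r6, r6, #1: r6=3+1=4
CMP r6, #6  (cmp 4,6)
BNE L0: taken
after ADD r3, r3, #1: r3=(-6)+1=-5
after AND r3, r3, #240: r3=(-5)&240=240
after LDR r3, [r2]: r3=M[212]=11
after SUB r4, r4, r3: r4=(-8)-11=-19
after ADD r2, r2, #4: r2=212+4=216
after ADD r6, r6, #1: r6=4+1=5
CMP r6, #6  (cmp 5,6)
BNE L0: taken
after ADD r3, r3, #1: r3=11+1=12
After step 37: r4 = -19.

-19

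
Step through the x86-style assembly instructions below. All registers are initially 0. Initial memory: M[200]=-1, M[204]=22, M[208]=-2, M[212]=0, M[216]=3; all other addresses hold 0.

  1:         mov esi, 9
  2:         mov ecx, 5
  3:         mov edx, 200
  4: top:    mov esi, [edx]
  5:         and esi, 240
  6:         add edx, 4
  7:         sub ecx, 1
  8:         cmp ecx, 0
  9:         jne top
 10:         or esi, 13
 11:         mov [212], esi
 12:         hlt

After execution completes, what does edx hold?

esi=9
ecx=5
edx=200
esi=M[200]=-1
esi=(-1)&240=240
edx=200+4=204
ecx=5-1=4
cmp ecx, 0  (cmp 4,0)
jne top: taken
esi=M[204]=22
esi=22&240=16
edx=204+4=208
ecx=4-1=3
cmp ecx, 0  (cmp 3,0)
jne top: taken
esi=M[208]=-2
esi=(-2)&240=240
edx=208+4=212
ecx=3-1=2
cmp ecx, 0  (cmp 2,0)
jne top: taken
esi=M[212]=0
esi=0&240=0
edx=212+4=216
ecx=2-1=1
cmp ecx, 0  (cmp 1,0)
jne top: taken
esi=M[216]=3
esi=3&240=0
edx=216+4=220
ecx=1-1=0
cmp ecx, 0  (cmp 0,0)
jne top: not taken
esi=0|13=13
mov [212], esi → M[212]=13
halt.

220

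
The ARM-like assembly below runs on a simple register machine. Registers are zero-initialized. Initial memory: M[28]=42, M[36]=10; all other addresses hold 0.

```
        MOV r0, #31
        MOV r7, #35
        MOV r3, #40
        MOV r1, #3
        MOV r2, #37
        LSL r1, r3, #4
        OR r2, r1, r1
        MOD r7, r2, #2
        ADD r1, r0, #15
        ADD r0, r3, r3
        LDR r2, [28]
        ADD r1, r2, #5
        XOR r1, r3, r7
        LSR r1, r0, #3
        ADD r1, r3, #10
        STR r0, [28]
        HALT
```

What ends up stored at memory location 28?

80

after MOV r0, #31: r0=31
after MOV r7, #35: r7=35
after MOV r3, #40: r3=40
after MOV r1, #3: r1=3
after MOV r2, #37: r2=37
after LSL r1, r3, #4: r1=40<<4=640
after OR r2, r1, r1: r2=640|640=640
after MOD r7, r2, #2: r7=640%2=0
after ADD r1, r0, #15: r1=31+15=46
after ADD r0, r3, r3: r0=40+40=80
after LDR r2, [28]: r2=M[28]=42
after ADD r1, r2, #5: r1=42+5=47
after XOR r1, r3, r7: r1=40^0=40
after LSR r1, r0, #3: r1=80>>3=10
after ADD r1, r3, #10: r1=40+10=50
STR r0, [28] → M[28]=80
halt.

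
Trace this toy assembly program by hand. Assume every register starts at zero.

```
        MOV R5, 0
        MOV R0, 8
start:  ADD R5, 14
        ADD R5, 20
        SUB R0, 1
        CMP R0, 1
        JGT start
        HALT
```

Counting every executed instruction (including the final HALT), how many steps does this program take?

38

R5=0
R0=8
R5=0+14=14
R5=14+20=34
R0=8-1=7
CMP R0, 1  (cmp 7,1)
JGT start: taken
R5=34+14=48
R5=48+20=68
R0=7-1=6
CMP R0, 1  (cmp 6,1)
JGT start: taken
R5=68+14=82
R5=82+20=102
R0=6-1=5
CMP R0, 1  (cmp 5,1)
JGT start: taken
R5=102+14=116
R5=116+20=136
R0=5-1=4
CMP R0, 1  (cmp 4,1)
JGT start: taken
R5=136+14=150
R5=150+20=170
R0=4-1=3
CMP R0, 1  (cmp 3,1)
JGT start: taken
R5=170+14=184
R5=184+20=204
R0=3-1=2
CMP R0, 1  (cmp 2,1)
JGT start: taken
R5=204+14=218
R5=218+20=238
R0=2-1=1
CMP R0, 1  (cmp 1,1)
JGT start: not taken
halt.
Total executed instructions: 38.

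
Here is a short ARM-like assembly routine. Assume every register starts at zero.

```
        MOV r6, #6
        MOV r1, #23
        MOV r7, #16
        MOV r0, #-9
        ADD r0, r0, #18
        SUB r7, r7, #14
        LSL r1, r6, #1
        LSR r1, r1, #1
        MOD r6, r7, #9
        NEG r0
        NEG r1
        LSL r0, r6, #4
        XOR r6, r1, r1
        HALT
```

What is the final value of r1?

after MOV r6, #6: r6=6
after MOV r1, #23: r1=23
after MOV r7, #16: r7=16
after MOV r0, #-9: r0=-9
after ADD r0, r0, #18: r0=(-9)+18=9
after SUB r7, r7, #14: r7=16-14=2
after LSL r1, r6, #1: r1=6<<1=12
after LSR r1, r1, #1: r1=12>>1=6
after MOD r6, r7, #9: r6=2%9=2
after NEG r0: r0=-(9)=-9
after NEG r1: r1=-(6)=-6
after LSL r0, r6, #4: r0=2<<4=32
after XOR r6, r1, r1: r6=(-6)^(-6)=0
halt.

-6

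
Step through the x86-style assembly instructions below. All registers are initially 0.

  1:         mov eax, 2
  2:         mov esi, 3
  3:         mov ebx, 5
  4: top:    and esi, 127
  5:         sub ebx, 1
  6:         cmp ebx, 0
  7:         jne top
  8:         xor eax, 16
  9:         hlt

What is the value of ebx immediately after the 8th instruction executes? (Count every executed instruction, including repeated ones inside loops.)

mov eax, 2 → eax=2
mov esi, 3 → esi=3
mov ebx, 5 → ebx=5
and esi, 127 → esi=3&127=3
sub ebx, 1 → ebx=5-1=4
cmp ebx, 0  (cmp 4,0)
jne top: taken
and esi, 127 → esi=3&127=3
After step 8: ebx = 4.

4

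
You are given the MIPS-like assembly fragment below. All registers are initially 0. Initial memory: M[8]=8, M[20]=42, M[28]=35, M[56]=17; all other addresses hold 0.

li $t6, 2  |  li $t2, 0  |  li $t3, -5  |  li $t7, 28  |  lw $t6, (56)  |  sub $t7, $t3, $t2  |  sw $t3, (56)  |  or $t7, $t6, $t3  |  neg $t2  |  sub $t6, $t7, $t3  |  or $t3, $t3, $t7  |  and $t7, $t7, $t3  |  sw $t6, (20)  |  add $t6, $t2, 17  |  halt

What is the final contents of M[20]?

$t6=2
$t2=0
$t3=-5
$t7=28
$t6=M[56]=17
$t7=(-5)-0=-5
sw $t3, (56) → M[56]=-5
$t7=17|(-5)=-5
$t2=-(0)=0
$t6=(-5)-(-5)=0
$t3=(-5)|(-5)=-5
$t7=(-5)&(-5)=-5
sw $t6, (20) → M[20]=0
$t6=0+17=17
halt.

0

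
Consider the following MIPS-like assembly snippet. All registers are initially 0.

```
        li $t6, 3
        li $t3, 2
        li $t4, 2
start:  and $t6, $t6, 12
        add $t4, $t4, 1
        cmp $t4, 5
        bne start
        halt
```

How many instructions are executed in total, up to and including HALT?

after li $t6, 3: $t6=3
after li $t3, 2: $t3=2
after li $t4, 2: $t4=2
after and $t6, $t6, 12: $t6=3&12=0
after add $t4, $t4, 1: $t4=2+1=3
cmp $t4, 5  (cmp 3,5)
bne start: taken
after and $t6, $t6, 12: $t6=0&12=0
after add $t4, $t4, 1: $t4=3+1=4
cmp $t4, 5  (cmp 4,5)
bne start: taken
after and $t6, $t6, 12: $t6=0&12=0
after add $t4, $t4, 1: $t4=4+1=5
cmp $t4, 5  (cmp 5,5)
bne start: not taken
halt.
Total executed instructions: 16.

16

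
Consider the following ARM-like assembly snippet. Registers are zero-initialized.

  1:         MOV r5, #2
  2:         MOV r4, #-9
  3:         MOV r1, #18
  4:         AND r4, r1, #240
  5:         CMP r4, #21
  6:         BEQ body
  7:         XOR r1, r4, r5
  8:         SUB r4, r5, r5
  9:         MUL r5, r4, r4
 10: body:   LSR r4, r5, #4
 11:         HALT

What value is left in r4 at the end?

r5=2
r4=-9
r1=18
r4=18&240=16
CMP r4, #21  (cmp 16,21)
BEQ body: not taken
r1=16^2=18
r4=2-2=0
r5=0*0=0
r4=0>>4=0
halt.

0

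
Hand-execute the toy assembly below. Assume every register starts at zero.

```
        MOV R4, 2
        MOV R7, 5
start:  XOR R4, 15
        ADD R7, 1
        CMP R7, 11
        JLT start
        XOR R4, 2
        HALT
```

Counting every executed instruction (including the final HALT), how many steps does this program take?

R4=2
R7=5
R4=2^15=13
R7=5+1=6
CMP R7, 11  (cmp 6,11)
JLT start: taken
R4=13^15=2
R7=6+1=7
CMP R7, 11  (cmp 7,11)
JLT start: taken
R4=2^15=13
R7=7+1=8
CMP R7, 11  (cmp 8,11)
JLT start: taken
R4=13^15=2
R7=8+1=9
CMP R7, 11  (cmp 9,11)
JLT start: taken
R4=2^15=13
R7=9+1=10
CMP R7, 11  (cmp 10,11)
JLT start: taken
R4=13^15=2
R7=10+1=11
CMP R7, 11  (cmp 11,11)
JLT start: not taken
R4=2^2=0
halt.
Total executed instructions: 28.

28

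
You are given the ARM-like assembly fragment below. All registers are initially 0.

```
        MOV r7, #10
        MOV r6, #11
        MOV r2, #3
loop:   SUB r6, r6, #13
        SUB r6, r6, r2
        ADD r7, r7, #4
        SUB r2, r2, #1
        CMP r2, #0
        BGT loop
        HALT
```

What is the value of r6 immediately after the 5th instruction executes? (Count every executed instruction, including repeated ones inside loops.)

-5

r7=10
r6=11
r2=3
r6=11-13=-2
r6=(-2)-3=-5
After step 5: r6 = -5.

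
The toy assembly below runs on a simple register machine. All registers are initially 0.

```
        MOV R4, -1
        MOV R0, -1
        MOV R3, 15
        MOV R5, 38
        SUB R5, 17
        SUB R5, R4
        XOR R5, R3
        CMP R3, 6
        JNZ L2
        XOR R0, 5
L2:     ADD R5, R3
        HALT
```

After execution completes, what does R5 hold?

after MOV R4, -1: R4=-1
after MOV R0, -1: R0=-1
after MOV R3, 15: R3=15
after MOV R5, 38: R5=38
after SUB R5, 17: R5=38-17=21
after SUB R5, R4: R5=21-(-1)=22
after XOR R5, R3: R5=22^15=25
CMP R3, 6  (cmp 15,6)
JNZ L2: taken
after ADD R5, R3: R5=25+15=40
halt.

40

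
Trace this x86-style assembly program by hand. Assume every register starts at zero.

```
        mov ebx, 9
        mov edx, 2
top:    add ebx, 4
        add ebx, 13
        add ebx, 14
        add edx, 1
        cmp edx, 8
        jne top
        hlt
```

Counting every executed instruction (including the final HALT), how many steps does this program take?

mov ebx, 9 → ebx=9
mov edx, 2 → edx=2
add ebx, 4 → ebx=9+4=13
add ebx, 13 → ebx=13+13=26
add ebx, 14 → ebx=26+14=40
add edx, 1 → edx=2+1=3
cmp edx, 8  (cmp 3,8)
jne top: taken
add ebx, 4 → ebx=40+4=44
add ebx, 13 → ebx=44+13=57
add ebx, 14 → ebx=57+14=71
add edx, 1 → edx=3+1=4
cmp edx, 8  (cmp 4,8)
jne top: taken
add ebx, 4 → ebx=71+4=75
add ebx, 13 → ebx=75+13=88
add ebx, 14 → ebx=88+14=102
add edx, 1 → edx=4+1=5
cmp edx, 8  (cmp 5,8)
jne top: taken
add ebx, 4 → ebx=102+4=106
add ebx, 13 → ebx=106+13=119
add ebx, 14 → ebx=119+14=133
add edx, 1 → edx=5+1=6
cmp edx, 8  (cmp 6,8)
jne top: taken
add ebx, 4 → ebx=133+4=137
add ebx, 13 → ebx=137+13=150
add ebx, 14 → ebx=150+14=164
add edx, 1 → edx=6+1=7
cmp edx, 8  (cmp 7,8)
jne top: taken
add ebx, 4 → ebx=164+4=168
add ebx, 13 → ebx=168+13=181
add ebx, 14 → ebx=181+14=195
add edx, 1 → edx=7+1=8
cmp edx, 8  (cmp 8,8)
jne top: not taken
halt.
Total executed instructions: 39.

39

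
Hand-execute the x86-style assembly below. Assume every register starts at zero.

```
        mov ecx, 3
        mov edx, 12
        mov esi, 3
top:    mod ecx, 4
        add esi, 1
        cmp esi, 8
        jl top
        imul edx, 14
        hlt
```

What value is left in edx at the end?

168

mov ecx, 3 → ecx=3
mov edx, 12 → edx=12
mov esi, 3 → esi=3
mod ecx, 4 → ecx=3%4=3
add esi, 1 → esi=3+1=4
cmp esi, 8  (cmp 4,8)
jl top: taken
mod ecx, 4 → ecx=3%4=3
add esi, 1 → esi=4+1=5
cmp esi, 8  (cmp 5,8)
jl top: taken
mod ecx, 4 → ecx=3%4=3
add esi, 1 → esi=5+1=6
cmp esi, 8  (cmp 6,8)
jl top: taken
mod ecx, 4 → ecx=3%4=3
add esi, 1 → esi=6+1=7
cmp esi, 8  (cmp 7,8)
jl top: taken
mod ecx, 4 → ecx=3%4=3
add esi, 1 → esi=7+1=8
cmp esi, 8  (cmp 8,8)
jl top: not taken
imul edx, 14 → edx=12*14=168
halt.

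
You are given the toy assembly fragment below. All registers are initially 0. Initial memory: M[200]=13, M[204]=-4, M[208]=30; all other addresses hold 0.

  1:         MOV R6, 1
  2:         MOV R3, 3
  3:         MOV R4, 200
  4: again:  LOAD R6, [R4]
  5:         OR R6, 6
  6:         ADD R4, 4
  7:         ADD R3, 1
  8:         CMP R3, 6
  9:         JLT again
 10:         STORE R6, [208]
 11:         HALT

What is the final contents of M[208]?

after MOV R6, 1: R6=1
after MOV R3, 3: R3=3
after MOV R4, 200: R4=200
after LOAD R6, [R4]: R6=M[200]=13
after OR R6, 6: R6=13|6=15
after ADD R4, 4: R4=200+4=204
after ADD R3, 1: R3=3+1=4
CMP R3, 6  (cmp 4,6)
JLT again: taken
after LOAD R6, [R4]: R6=M[204]=-4
after OR R6, 6: R6=(-4)|6=-2
after ADD R4, 4: R4=204+4=208
after ADD R3, 1: R3=4+1=5
CMP R3, 6  (cmp 5,6)
JLT again: taken
after LOAD R6, [R4]: R6=M[208]=30
after OR R6, 6: R6=30|6=30
after ADD R4, 4: R4=208+4=212
after ADD R3, 1: R3=5+1=6
CMP R3, 6  (cmp 6,6)
JLT again: not taken
STORE R6, [208] → M[208]=30
halt.

30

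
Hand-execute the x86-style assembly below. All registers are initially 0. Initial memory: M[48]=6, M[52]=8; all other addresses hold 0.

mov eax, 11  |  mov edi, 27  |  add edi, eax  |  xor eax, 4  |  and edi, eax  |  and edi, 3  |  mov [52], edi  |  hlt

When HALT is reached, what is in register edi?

2

eax=11
edi=27
edi=27+11=38
eax=11^4=15
edi=38&15=6
edi=6&3=2
mov [52], edi → M[52]=2
halt.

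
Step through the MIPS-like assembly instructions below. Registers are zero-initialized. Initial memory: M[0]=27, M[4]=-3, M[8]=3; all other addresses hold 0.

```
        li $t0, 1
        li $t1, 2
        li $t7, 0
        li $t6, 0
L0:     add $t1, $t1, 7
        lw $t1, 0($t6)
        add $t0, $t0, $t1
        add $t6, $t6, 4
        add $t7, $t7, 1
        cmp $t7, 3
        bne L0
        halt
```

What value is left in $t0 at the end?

28

after li $t0, 1: $t0=1
after li $t1, 2: $t1=2
after li $t7, 0: $t7=0
after li $t6, 0: $t6=0
after add $t1, $t1, 7: $t1=2+7=9
after lw $t1, 0($t6): $t1=M[0]=27
after add $t0, $t0, $t1: $t0=1+27=28
after add $t6, $t6, 4: $t6=0+4=4
after add $t7, $t7, 1: $t7=0+1=1
cmp $t7, 3  (cmp 1,3)
bne L0: taken
after add $t1, $t1, 7: $t1=27+7=34
after lw $t1, 0($t6): $t1=M[4]=-3
after add $t0, $t0, $t1: $t0=28+(-3)=25
after add $t6, $t6, 4: $t6=4+4=8
after add $t7, $t7, 1: $t7=1+1=2
cmp $t7, 3  (cmp 2,3)
bne L0: taken
after add $t1, $t1, 7: $t1=(-3)+7=4
after lw $t1, 0($t6): $t1=M[8]=3
after add $t0, $t0, $t1: $t0=25+3=28
after add $t6, $t6, 4: $t6=8+4=12
after add $t7, $t7, 1: $t7=2+1=3
cmp $t7, 3  (cmp 3,3)
bne L0: not taken
halt.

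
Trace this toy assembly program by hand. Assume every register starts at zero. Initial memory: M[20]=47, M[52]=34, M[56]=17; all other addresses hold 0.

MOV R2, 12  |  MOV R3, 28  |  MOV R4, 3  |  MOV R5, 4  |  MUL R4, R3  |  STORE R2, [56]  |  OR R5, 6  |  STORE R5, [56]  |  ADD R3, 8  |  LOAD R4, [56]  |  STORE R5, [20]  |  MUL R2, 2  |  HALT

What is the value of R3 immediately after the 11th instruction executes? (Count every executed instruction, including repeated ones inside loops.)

R2=12
R3=28
R4=3
R5=4
R4=3*28=84
STORE R2, [56] → M[56]=12
R5=4|6=6
STORE R5, [56] → M[56]=6
R3=28+8=36
R4=M[56]=6
STORE R5, [20] → M[20]=6
After step 11: R3 = 36.

36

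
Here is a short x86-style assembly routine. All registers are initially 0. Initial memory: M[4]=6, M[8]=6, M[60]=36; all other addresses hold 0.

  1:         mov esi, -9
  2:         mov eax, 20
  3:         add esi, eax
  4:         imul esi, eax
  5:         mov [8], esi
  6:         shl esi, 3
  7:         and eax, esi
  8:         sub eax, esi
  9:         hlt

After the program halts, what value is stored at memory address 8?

esi=-9
eax=20
esi=(-9)+20=11
esi=11*20=220
mov [8], esi → M[8]=220
esi=220<<3=1760
eax=20&1760=0
eax=0-1760=-1760
halt.

220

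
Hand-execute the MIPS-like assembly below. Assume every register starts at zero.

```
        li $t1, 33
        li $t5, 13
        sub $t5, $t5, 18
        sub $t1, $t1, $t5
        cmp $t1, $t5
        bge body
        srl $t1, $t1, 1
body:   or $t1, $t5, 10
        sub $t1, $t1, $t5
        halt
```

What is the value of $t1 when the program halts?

after li $t1, 33: $t1=33
after li $t5, 13: $t5=13
after sub $t5, $t5, 18: $t5=13-18=-5
after sub $t1, $t1, $t5: $t1=33-(-5)=38
cmp $t1, $t5  (cmp 38,-5)
bge body: taken
after or $t1, $t5, 10: $t1=(-5)|10=-5
after sub $t1, $t1, $t5: $t1=(-5)-(-5)=0
halt.

0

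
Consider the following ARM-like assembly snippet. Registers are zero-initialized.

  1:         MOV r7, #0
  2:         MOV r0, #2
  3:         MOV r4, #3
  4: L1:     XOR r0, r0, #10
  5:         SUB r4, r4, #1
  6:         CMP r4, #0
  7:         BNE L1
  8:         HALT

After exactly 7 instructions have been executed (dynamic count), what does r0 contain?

8

MOV r7, #0 → r7=0
MOV r0, #2 → r0=2
MOV r4, #3 → r4=3
XOR r0, r0, #10 → r0=2^10=8
SUB r4, r4, #1 → r4=3-1=2
CMP r4, #0  (cmp 2,0)
BNE L1: taken
After step 7: r0 = 8.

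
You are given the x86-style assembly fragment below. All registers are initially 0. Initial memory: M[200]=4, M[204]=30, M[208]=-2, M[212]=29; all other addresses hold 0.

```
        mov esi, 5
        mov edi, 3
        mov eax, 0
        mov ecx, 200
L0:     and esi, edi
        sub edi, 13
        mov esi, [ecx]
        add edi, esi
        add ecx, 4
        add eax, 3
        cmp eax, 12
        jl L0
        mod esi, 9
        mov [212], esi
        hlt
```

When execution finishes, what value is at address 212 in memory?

2

esi=5
edi=3
eax=0
ecx=200
esi=5&3=1
edi=3-13=-10
esi=M[200]=4
edi=(-10)+4=-6
ecx=200+4=204
eax=0+3=3
cmp eax, 12  (cmp 3,12)
jl L0: taken
esi=4&(-6)=0
edi=(-6)-13=-19
esi=M[204]=30
edi=(-19)+30=11
ecx=204+4=208
eax=3+3=6
cmp eax, 12  (cmp 6,12)
jl L0: taken
esi=30&11=10
edi=11-13=-2
esi=M[208]=-2
edi=(-2)+(-2)=-4
ecx=208+4=212
eax=6+3=9
cmp eax, 12  (cmp 9,12)
jl L0: taken
esi=(-2)&(-4)=-4
edi=(-4)-13=-17
esi=M[212]=29
edi=(-17)+29=12
ecx=212+4=216
eax=9+3=12
cmp eax, 12  (cmp 12,12)
jl L0: not taken
esi=29%9=2
mov [212], esi → M[212]=2
halt.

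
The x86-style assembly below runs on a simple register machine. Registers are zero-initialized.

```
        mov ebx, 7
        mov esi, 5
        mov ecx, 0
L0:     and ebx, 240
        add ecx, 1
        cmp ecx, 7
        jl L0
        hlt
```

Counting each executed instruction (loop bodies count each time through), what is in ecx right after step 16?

mov ebx, 7 → ebx=7
mov esi, 5 → esi=5
mov ecx, 0 → ecx=0
and ebx, 240 → ebx=7&240=0
add ecx, 1 → ecx=0+1=1
cmp ecx, 7  (cmp 1,7)
jl L0: taken
and ebx, 240 → ebx=0&240=0
add ecx, 1 → ecx=1+1=2
cmp ecx, 7  (cmp 2,7)
jl L0: taken
and ebx, 240 → ebx=0&240=0
add ecx, 1 → ecx=2+1=3
cmp ecx, 7  (cmp 3,7)
jl L0: taken
and ebx, 240 → ebx=0&240=0
After step 16: ecx = 3.

3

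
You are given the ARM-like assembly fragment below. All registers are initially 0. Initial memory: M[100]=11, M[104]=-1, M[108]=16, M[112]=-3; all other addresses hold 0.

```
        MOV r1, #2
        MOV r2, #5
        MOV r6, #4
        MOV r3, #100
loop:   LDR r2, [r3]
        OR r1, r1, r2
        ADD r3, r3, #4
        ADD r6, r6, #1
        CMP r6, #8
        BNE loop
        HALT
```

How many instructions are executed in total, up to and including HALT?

MOV r1, #2 → r1=2
MOV r2, #5 → r2=5
MOV r6, #4 → r6=4
MOV r3, #100 → r3=100
LDR r2, [r3] → r2=M[100]=11
OR r1, r1, r2 → r1=2|11=11
ADD r3, r3, #4 → r3=100+4=104
ADD r6, r6, #1 → r6=4+1=5
CMP r6, #8  (cmp 5,8)
BNE loop: taken
LDR r2, [r3] → r2=M[104]=-1
OR r1, r1, r2 → r1=11|(-1)=-1
ADD r3, r3, #4 → r3=104+4=108
ADD r6, r6, #1 → r6=5+1=6
CMP r6, #8  (cmp 6,8)
BNE loop: taken
LDR r2, [r3] → r2=M[108]=16
OR r1, r1, r2 → r1=(-1)|16=-1
ADD r3, r3, #4 → r3=108+4=112
ADD r6, r6, #1 → r6=6+1=7
CMP r6, #8  (cmp 7,8)
BNE loop: taken
LDR r2, [r3] → r2=M[112]=-3
OR r1, r1, r2 → r1=(-1)|(-3)=-1
ADD r3, r3, #4 → r3=112+4=116
ADD r6, r6, #1 → r6=7+1=8
CMP r6, #8  (cmp 8,8)
BNE loop: not taken
halt.
Total executed instructions: 29.

29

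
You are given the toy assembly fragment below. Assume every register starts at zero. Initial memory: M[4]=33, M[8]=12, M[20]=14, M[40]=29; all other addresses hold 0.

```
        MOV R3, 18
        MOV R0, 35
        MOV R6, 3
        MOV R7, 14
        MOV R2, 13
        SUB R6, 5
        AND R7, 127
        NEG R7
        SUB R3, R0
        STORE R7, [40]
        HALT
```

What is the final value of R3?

-17

MOV R3, 18 → R3=18
MOV R0, 35 → R0=35
MOV R6, 3 → R6=3
MOV R7, 14 → R7=14
MOV R2, 13 → R2=13
SUB R6, 5 → R6=3-5=-2
AND R7, 127 → R7=14&127=14
NEG R7 → R7=-(14)=-14
SUB R3, R0 → R3=18-35=-17
STORE R7, [40] → M[40]=-14
halt.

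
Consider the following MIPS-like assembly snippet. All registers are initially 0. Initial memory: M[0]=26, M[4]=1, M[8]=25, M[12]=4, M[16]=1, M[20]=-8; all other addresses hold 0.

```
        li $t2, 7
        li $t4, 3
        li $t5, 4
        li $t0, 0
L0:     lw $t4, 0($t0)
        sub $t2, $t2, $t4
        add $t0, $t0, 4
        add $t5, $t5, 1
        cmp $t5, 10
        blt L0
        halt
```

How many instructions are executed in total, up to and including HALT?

41

$t2=7
$t4=3
$t5=4
$t0=0
$t4=M[0]=26
$t2=7-26=-19
$t0=0+4=4
$t5=4+1=5
cmp $t5, 10  (cmp 5,10)
blt L0: taken
$t4=M[4]=1
$t2=(-19)-1=-20
$t0=4+4=8
$t5=5+1=6
cmp $t5, 10  (cmp 6,10)
blt L0: taken
$t4=M[8]=25
$t2=(-20)-25=-45
$t0=8+4=12
$t5=6+1=7
cmp $t5, 10  (cmp 7,10)
blt L0: taken
$t4=M[12]=4
$t2=(-45)-4=-49
$t0=12+4=16
$t5=7+1=8
cmp $t5, 10  (cmp 8,10)
blt L0: taken
$t4=M[16]=1
$t2=(-49)-1=-50
$t0=16+4=20
$t5=8+1=9
cmp $t5, 10  (cmp 9,10)
blt L0: taken
$t4=M[20]=-8
$t2=(-50)-(-8)=-42
$t0=20+4=24
$t5=9+1=10
cmp $t5, 10  (cmp 10,10)
blt L0: not taken
halt.
Total executed instructions: 41.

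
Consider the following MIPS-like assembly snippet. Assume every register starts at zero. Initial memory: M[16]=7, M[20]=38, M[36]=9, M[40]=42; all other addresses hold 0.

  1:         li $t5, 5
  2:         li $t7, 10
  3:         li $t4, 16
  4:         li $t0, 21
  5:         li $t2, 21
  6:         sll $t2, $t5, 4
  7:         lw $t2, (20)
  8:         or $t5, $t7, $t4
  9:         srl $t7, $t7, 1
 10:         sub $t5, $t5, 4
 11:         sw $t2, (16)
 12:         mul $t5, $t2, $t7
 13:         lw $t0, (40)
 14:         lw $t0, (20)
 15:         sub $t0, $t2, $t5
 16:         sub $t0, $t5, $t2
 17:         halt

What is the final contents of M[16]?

38

after li $t5, 5: $t5=5
after li $t7, 10: $t7=10
after li $t4, 16: $t4=16
after li $t0, 21: $t0=21
after li $t2, 21: $t2=21
after sll $t2, $t5, 4: $t2=5<<4=80
after lw $t2, (20): $t2=M[20]=38
after or $t5, $t7, $t4: $t5=10|16=26
after srl $t7, $t7, 1: $t7=10>>1=5
after sub $t5, $t5, 4: $t5=26-4=22
sw $t2, (16) → M[16]=38
after mul $t5, $t2, $t7: $t5=38*5=190
after lw $t0, (40): $t0=M[40]=42
after lw $t0, (20): $t0=M[20]=38
after sub $t0, $t2, $t5: $t0=38-190=-152
after sub $t0, $t5, $t2: $t0=190-38=152
halt.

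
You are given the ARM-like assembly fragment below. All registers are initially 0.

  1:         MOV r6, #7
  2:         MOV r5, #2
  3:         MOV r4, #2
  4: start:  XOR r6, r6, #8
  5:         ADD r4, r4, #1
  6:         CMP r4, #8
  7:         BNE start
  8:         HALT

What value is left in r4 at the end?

after MOV r6, #7: r6=7
after MOV r5, #2: r5=2
after MOV r4, #2: r4=2
after XOR r6, r6, #8: r6=7^8=15
after ADD r4, r4, #1: r4=2+1=3
CMP r4, #8  (cmp 3,8)
BNE start: taken
after XOR r6, r6, #8: r6=15^8=7
after ADD r4, r4, #1: r4=3+1=4
CMP r4, #8  (cmp 4,8)
BNE start: taken
after XOR r6, r6, #8: r6=7^8=15
after ADD r4, r4, #1: r4=4+1=5
CMP r4, #8  (cmp 5,8)
BNE start: taken
after XOR r6, r6, #8: r6=15^8=7
after ADD r4, r4, #1: r4=5+1=6
CMP r4, #8  (cmp 6,8)
BNE start: taken
after XOR r6, r6, #8: r6=7^8=15
after ADD r4, r4, #1: r4=6+1=7
CMP r4, #8  (cmp 7,8)
BNE start: taken
after XOR r6, r6, #8: r6=15^8=7
after ADD r4, r4, #1: r4=7+1=8
CMP r4, #8  (cmp 8,8)
BNE start: not taken
halt.

8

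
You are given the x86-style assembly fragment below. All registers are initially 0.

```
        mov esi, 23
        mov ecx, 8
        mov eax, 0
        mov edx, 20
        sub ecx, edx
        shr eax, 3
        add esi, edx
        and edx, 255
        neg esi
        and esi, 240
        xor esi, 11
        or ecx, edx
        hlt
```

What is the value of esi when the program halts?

after mov esi, 23: esi=23
after mov ecx, 8: ecx=8
after mov eax, 0: eax=0
after mov edx, 20: edx=20
after sub ecx, edx: ecx=8-20=-12
after shr eax, 3: eax=0>>3=0
after add esi, edx: esi=23+20=43
after and edx, 255: edx=20&255=20
after neg esi: esi=-(43)=-43
after and esi, 240: esi=(-43)&240=208
after xor esi, 11: esi=208^11=219
after or ecx, edx: ecx=(-12)|20=-12
halt.

219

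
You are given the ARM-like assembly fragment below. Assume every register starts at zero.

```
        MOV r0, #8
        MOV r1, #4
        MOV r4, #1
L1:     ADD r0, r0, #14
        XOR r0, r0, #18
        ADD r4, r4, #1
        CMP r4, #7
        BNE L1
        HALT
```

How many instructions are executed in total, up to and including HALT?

34

MOV r0, #8 → r0=8
MOV r1, #4 → r1=4
MOV r4, #1 → r4=1
ADD r0, r0, #14 → r0=8+14=22
XOR r0, r0, #18 → r0=22^18=4
ADD r4, r4, #1 → r4=1+1=2
CMP r4, #7  (cmp 2,7)
BNE L1: taken
ADD r0, r0, #14 → r0=4+14=18
XOR r0, r0, #18 → r0=18^18=0
ADD r4, r4, #1 → r4=2+1=3
CMP r4, #7  (cmp 3,7)
BNE L1: taken
ADD r0, r0, #14 → r0=0+14=14
XOR r0, r0, #18 → r0=14^18=28
ADD r4, r4, #1 → r4=3+1=4
CMP r4, #7  (cmp 4,7)
BNE L1: taken
ADD r0, r0, #14 → r0=28+14=42
XOR r0, r0, #18 → r0=42^18=56
ADD r4, r4, #1 → r4=4+1=5
CMP r4, #7  (cmp 5,7)
BNE L1: taken
ADD r0, r0, #14 → r0=56+14=70
XOR r0, r0, #18 → r0=70^18=84
ADD r4, r4, #1 → r4=5+1=6
CMP r4, #7  (cmp 6,7)
BNE L1: taken
ADD r0, r0, #14 → r0=84+14=98
XOR r0, r0, #18 → r0=98^18=112
ADD r4, r4, #1 → r4=6+1=7
CMP r4, #7  (cmp 7,7)
BNE L1: not taken
halt.
Total executed instructions: 34.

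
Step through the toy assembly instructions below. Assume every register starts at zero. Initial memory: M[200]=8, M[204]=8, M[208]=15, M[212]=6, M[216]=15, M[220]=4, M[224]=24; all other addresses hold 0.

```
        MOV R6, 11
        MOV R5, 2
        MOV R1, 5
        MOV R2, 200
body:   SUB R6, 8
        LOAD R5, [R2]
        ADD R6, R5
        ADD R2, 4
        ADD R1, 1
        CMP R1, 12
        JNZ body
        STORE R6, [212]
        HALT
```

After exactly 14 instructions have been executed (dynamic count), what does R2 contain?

204

R6=11
R5=2
R1=5
R2=200
R6=11-8=3
R5=M[200]=8
R6=3+8=11
R2=200+4=204
R1=5+1=6
CMP R1, 12  (cmp 6,12)
JNZ body: taken
R6=11-8=3
R5=M[204]=8
R6=3+8=11
After step 14: R2 = 204.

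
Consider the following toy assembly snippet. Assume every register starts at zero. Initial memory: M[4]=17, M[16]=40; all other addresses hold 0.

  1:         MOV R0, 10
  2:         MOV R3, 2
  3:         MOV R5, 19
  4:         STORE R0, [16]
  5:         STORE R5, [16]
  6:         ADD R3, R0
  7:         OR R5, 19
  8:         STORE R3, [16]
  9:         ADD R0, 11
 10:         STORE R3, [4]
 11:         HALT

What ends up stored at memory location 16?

12

R0=10
R3=2
R5=19
STORE R0, [16] → M[16]=10
STORE R5, [16] → M[16]=19
R3=2+10=12
R5=19|19=19
STORE R3, [16] → M[16]=12
R0=10+11=21
STORE R3, [4] → M[4]=12
halt.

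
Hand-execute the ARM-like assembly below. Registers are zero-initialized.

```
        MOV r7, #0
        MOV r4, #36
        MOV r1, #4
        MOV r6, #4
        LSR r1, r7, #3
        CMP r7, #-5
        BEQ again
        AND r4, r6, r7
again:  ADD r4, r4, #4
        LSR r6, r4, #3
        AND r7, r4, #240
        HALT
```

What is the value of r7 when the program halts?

0

r7=0
r4=36
r1=4
r6=4
r1=0>>3=0
CMP r7, #-5  (cmp 0,-5)
BEQ again: not taken
r4=4&0=0
r4=0+4=4
r6=4>>3=0
r7=4&240=0
halt.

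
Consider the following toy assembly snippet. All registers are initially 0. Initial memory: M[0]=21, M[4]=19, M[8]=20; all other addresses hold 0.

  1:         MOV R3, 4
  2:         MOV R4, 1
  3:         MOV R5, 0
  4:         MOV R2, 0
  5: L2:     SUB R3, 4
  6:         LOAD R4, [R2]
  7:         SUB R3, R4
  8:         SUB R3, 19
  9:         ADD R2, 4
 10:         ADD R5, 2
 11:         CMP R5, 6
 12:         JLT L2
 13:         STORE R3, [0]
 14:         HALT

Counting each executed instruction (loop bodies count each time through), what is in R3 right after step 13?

R3=4
R4=1
R5=0
R2=0
R3=4-4=0
R4=M[0]=21
R3=0-21=-21
R3=(-21)-19=-40
R2=0+4=4
R5=0+2=2
CMP R5, 6  (cmp 2,6)
JLT L2: taken
R3=(-40)-4=-44
After step 13: R3 = -44.

-44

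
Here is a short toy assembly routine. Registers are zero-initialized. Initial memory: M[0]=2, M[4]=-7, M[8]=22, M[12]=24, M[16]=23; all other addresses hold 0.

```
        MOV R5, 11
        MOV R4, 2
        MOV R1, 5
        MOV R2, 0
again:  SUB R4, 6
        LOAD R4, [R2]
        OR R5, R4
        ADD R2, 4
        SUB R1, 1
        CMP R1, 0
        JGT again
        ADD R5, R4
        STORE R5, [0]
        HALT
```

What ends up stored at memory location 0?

MOV R5, 11 → R5=11
MOV R4, 2 → R4=2
MOV R1, 5 → R1=5
MOV R2, 0 → R2=0
SUB R4, 6 → R4=2-6=-4
LOAD R4, [R2] → R4=M[0]=2
OR R5, R4 → R5=11|2=11
ADD R2, 4 → R2=0+4=4
SUB R1, 1 → R1=5-1=4
CMP R1, 0  (cmp 4,0)
JGT again: taken
SUB R4, 6 → R4=2-6=-4
LOAD R4, [R2] → R4=M[4]=-7
OR R5, R4 → R5=11|(-7)=-5
ADD R2, 4 → R2=4+4=8
SUB R1, 1 → R1=4-1=3
CMP R1, 0  (cmp 3,0)
JGT again: taken
SUB R4, 6 → R4=(-7)-6=-13
LOAD R4, [R2] → R4=M[8]=22
OR R5, R4 → R5=(-5)|22=-1
ADD R2, 4 → R2=8+4=12
SUB R1, 1 → R1=3-1=2
CMP R1, 0  (cmp 2,0)
JGT again: taken
SUB R4, 6 → R4=22-6=16
LOAD R4, [R2] → R4=M[12]=24
OR R5, R4 → R5=(-1)|24=-1
ADD R2, 4 → R2=12+4=16
SUB R1, 1 → R1=2-1=1
CMP R1, 0  (cmp 1,0)
JGT again: taken
SUB R4, 6 → R4=24-6=18
LOAD R4, [R2] → R4=M[16]=23
OR R5, R4 → R5=(-1)|23=-1
ADD R2, 4 → R2=16+4=20
SUB R1, 1 → R1=1-1=0
CMP R1, 0  (cmp 0,0)
JGT again: not taken
ADD R5, R4 → R5=(-1)+23=22
STORE R5, [0] → M[0]=22
halt.

22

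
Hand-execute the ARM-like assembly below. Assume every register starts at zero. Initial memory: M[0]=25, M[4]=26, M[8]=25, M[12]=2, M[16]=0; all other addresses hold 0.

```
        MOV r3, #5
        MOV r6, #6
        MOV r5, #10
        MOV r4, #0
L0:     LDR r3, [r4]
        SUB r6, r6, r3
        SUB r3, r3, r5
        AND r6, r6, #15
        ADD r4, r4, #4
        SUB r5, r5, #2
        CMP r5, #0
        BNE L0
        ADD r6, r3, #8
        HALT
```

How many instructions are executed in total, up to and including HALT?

46

after MOV r3, #5: r3=5
after MOV r6, #6: r6=6
after MOV r5, #10: r5=10
after MOV r4, #0: r4=0
after LDR r3, [r4]: r3=M[0]=25
after SUB r6, r6, r3: r6=6-25=-19
after SUB r3, r3, r5: r3=25-10=15
after AND r6, r6, #15: r6=(-19)&15=13
after ADD r4, r4, #4: r4=0+4=4
after SUB r5, r5, #2: r5=10-2=8
CMP r5, #0  (cmp 8,0)
BNE L0: taken
after LDR r3, [r4]: r3=M[4]=26
after SUB r6, r6, r3: r6=13-26=-13
after SUB r3, r3, r5: r3=26-8=18
after AND r6, r6, #15: r6=(-13)&15=3
after ADD r4, r4, #4: r4=4+4=8
after SUB r5, r5, #2: r5=8-2=6
CMP r5, #0  (cmp 6,0)
BNE L0: taken
after LDR r3, [r4]: r3=M[8]=25
after SUB r6, r6, r3: r6=3-25=-22
after SUB r3, r3, r5: r3=25-6=19
after AND r6, r6, #15: r6=(-22)&15=10
after ADD r4, r4, #4: r4=8+4=12
after SUB r5, r5, #2: r5=6-2=4
CMP r5, #0  (cmp 4,0)
BNE L0: taken
after LDR r3, [r4]: r3=M[12]=2
after SUB r6, r6, r3: r6=10-2=8
after SUB r3, r3, r5: r3=2-4=-2
after AND r6, r6, #15: r6=8&15=8
after ADD r4, r4, #4: r4=12+4=16
after SUB r5, r5, #2: r5=4-2=2
CMP r5, #0  (cmp 2,0)
BNE L0: taken
after LDR r3, [r4]: r3=M[16]=0
after SUB r6, r6, r3: r6=8-0=8
after SUB r3, r3, r5: r3=0-2=-2
after AND r6, r6, #15: r6=8&15=8
after ADD r4, r4, #4: r4=16+4=20
after SUB r5, r5, #2: r5=2-2=0
CMP r5, #0  (cmp 0,0)
BNE L0: not taken
after ADD r6, r3, #8: r6=(-2)+8=6
halt.
Total executed instructions: 46.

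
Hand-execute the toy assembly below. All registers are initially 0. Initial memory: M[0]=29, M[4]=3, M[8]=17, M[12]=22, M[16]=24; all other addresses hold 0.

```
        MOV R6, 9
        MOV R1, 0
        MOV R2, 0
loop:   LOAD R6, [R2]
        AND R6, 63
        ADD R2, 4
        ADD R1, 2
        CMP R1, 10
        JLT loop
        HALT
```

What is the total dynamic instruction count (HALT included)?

34

after MOV R6, 9: R6=9
after MOV R1, 0: R1=0
after MOV R2, 0: R2=0
after LOAD R6, [R2]: R6=M[0]=29
after AND R6, 63: R6=29&63=29
after ADD R2, 4: R2=0+4=4
after ADD R1, 2: R1=0+2=2
CMP R1, 10  (cmp 2,10)
JLT loop: taken
after LOAD R6, [R2]: R6=M[4]=3
after AND R6, 63: R6=3&63=3
after ADD R2, 4: R2=4+4=8
after ADD R1, 2: R1=2+2=4
CMP R1, 10  (cmp 4,10)
JLT loop: taken
after LOAD R6, [R2]: R6=M[8]=17
after AND R6, 63: R6=17&63=17
after ADD R2, 4: R2=8+4=12
after ADD R1, 2: R1=4+2=6
CMP R1, 10  (cmp 6,10)
JLT loop: taken
after LOAD R6, [R2]: R6=M[12]=22
after AND R6, 63: R6=22&63=22
after ADD R2, 4: R2=12+4=16
after ADD R1, 2: R1=6+2=8
CMP R1, 10  (cmp 8,10)
JLT loop: taken
after LOAD R6, [R2]: R6=M[16]=24
after AND R6, 63: R6=24&63=24
after ADD R2, 4: R2=16+4=20
after ADD R1, 2: R1=8+2=10
CMP R1, 10  (cmp 10,10)
JLT loop: not taken
halt.
Total executed instructions: 34.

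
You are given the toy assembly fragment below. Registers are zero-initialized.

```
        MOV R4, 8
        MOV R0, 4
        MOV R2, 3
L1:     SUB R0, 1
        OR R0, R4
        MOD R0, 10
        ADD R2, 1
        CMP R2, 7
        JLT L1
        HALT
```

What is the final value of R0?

MOV R4, 8 → R4=8
MOV R0, 4 → R0=4
MOV R2, 3 → R2=3
SUB R0, 1 → R0=4-1=3
OR R0, R4 → R0=3|8=11
MOD R0, 10 → R0=11%10=1
ADD R2, 1 → R2=3+1=4
CMP R2, 7  (cmp 4,7)
JLT L1: taken
SUB R0, 1 → R0=1-1=0
OR R0, R4 → R0=0|8=8
MOD R0, 10 → R0=8%10=8
ADD R2, 1 → R2=4+1=5
CMP R2, 7  (cmp 5,7)
JLT L1: taken
SUB R0, 1 → R0=8-1=7
OR R0, R4 → R0=7|8=15
MOD R0, 10 → R0=15%10=5
ADD R2, 1 → R2=5+1=6
CMP R2, 7  (cmp 6,7)
JLT L1: taken
SUB R0, 1 → R0=5-1=4
OR R0, R4 → R0=4|8=12
MOD R0, 10 → R0=12%10=2
ADD R2, 1 → R2=6+1=7
CMP R2, 7  (cmp 7,7)
JLT L1: not taken
halt.

2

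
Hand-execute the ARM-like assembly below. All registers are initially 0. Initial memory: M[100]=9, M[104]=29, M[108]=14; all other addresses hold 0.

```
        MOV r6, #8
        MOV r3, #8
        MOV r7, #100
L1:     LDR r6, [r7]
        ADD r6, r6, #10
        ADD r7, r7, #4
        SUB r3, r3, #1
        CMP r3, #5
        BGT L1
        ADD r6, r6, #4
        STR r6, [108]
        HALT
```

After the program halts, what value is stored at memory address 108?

r6=8
r3=8
r7=100
r6=M[100]=9
r6=9+10=19
r7=100+4=104
r3=8-1=7
CMP r3, #5  (cmp 7,5)
BGT L1: taken
r6=M[104]=29
r6=29+10=39
r7=104+4=108
r3=7-1=6
CMP r3, #5  (cmp 6,5)
BGT L1: taken
r6=M[108]=14
r6=14+10=24
r7=108+4=112
r3=6-1=5
CMP r3, #5  (cmp 5,5)
BGT L1: not taken
r6=24+4=28
STR r6, [108] → M[108]=28
halt.

28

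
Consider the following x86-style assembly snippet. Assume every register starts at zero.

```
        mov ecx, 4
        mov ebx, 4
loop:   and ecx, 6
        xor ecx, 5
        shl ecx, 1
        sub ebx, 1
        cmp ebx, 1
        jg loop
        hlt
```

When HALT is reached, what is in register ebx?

after mov ecx, 4: ecx=4
after mov ebx, 4: ebx=4
after and ecx, 6: ecx=4&6=4
after xor ecx, 5: ecx=4^5=1
after shl ecx, 1: ecx=1<<1=2
after sub ebx, 1: ebx=4-1=3
cmp ebx, 1  (cmp 3,1)
jg loop: taken
after and ecx, 6: ecx=2&6=2
after xor ecx, 5: ecx=2^5=7
after shl ecx, 1: ecx=7<<1=14
after sub ebx, 1: ebx=3-1=2
cmp ebx, 1  (cmp 2,1)
jg loop: taken
after and ecx, 6: ecx=14&6=6
after xor ecx, 5: ecx=6^5=3
after shl ecx, 1: ecx=3<<1=6
after sub ebx, 1: ebx=2-1=1
cmp ebx, 1  (cmp 1,1)
jg loop: not taken
halt.

1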